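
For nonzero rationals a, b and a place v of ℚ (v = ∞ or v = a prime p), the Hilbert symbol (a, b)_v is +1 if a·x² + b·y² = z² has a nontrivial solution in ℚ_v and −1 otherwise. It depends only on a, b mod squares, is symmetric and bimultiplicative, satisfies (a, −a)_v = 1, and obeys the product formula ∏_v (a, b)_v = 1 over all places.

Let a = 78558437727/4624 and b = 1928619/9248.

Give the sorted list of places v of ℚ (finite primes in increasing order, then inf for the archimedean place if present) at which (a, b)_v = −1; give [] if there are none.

Mod squares: a ≡ 23, b ≡ 3542. Check v ∈ {∞, 2, 3, 7, 11, 17, 23}.
v=3: a=3^2·(≡2), b=3^2·(≡2) mod 3; (2|3)=-1, (2|3)=-1; (−1)^{2·2·1}·(-1)^2·(-1)^2 = +1.
v=11: a=11^4·(≡3), b=11^3·(≡1) mod 11; (3|11)=+1, (1|11)=+1; (−1)^{4·3·5}·(+1)^3·(+1)^4 = +1.
v=17: a=17^-2·(≡14), b=17^-2·(≡7) mod 17; (14|17)=-1, (7|17)=-1; (−1)^{-2·-2·8}·(-1)^-2·(-1)^-2 = +1.
v=2: v_2(a)=-4, v_2(b)=-5; units ≡ 7, 3 (mod 8); ε·ε+αω+βω = 1·1+-4·1+-5·0 ≡ 1  ⇒  (a,b)_2 = -1.
v=7: a=7^2·(≡2), b=7^1·(≡4) mod 7; (2|7)=+1, (4|7)=+1; (−1)^{2·1·3}·(+1)^1·(+1)^2 = +1.
v=23: a=23^3·(≡6), b=23^1·(≡9) mod 23; (6|23)=+1, (9|23)=+1; (−1)^{3·1·11}·(+1)^1·(+1)^3 = -1.
v=∞: 23 > 0 and 3542 > 0  ⇒  (a,b)_∞ = +1.
Ram(23, 3542) = {2, 23}; no ℚ_2-point on the conic.

[2, 23]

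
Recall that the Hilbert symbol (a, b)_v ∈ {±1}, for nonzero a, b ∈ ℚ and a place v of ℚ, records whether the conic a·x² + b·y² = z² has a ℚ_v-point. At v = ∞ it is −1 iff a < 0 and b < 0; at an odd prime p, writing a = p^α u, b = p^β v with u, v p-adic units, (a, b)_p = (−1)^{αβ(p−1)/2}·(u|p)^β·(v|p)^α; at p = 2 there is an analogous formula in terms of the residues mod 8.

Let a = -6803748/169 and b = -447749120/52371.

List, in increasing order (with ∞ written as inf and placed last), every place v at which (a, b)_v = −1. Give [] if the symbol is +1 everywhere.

(a, b) ≡ (-3857, -5005) mod (ℚ^×)²; places V = {2, 3, 5, 7, 11, 13, 19, 23, 29, 31, ∞}.
(a,b)_2: α=2, β=10; u≡7, v≡3 (mod 8); ε(u)ε(v)=1·1, αω(v)=2·1, βω(u)=10·0; sum ≡ 1  ⇒  -1.
(a,b)_13: α=-2, u≡10; β=1, v≡11 (mod 13); (10|13)=+1, (11|13)=-1; sign (−1)^0·+1^1·-1^-2 = +1.
(a,b)_31: α=0, u≡5; β=2, v≡6 (mod 31); (5|31)=+1, (6|31)=-1; sign (−1)^0·+1^2·-1^0 = +1.
(a,b)_5: α=0, u≡3; β=1, v≡1 (mod 5); (3|5)=-1, (1|5)=+1; sign (−1)^0·-1^1·+1^0 = -1.
(a,b)_3: α=2, u≡1; β=-2, v≡2 (mod 3); (1|3)=+1, (2|3)=-1; sign (−1)^0·+1^-2·-1^2 = +1.
(a,b)_29: α=1, u≡12; β=0, v≡8 (mod 29); (12|29)=-1, (8|29)=-1; sign (−1)^0·-1^0·-1^1 = -1.
(a,b)_7: α=3, u≡2; β=1, v≡5 (mod 7); (2|7)=+1, (5|7)=-1; sign (−1)^1·+1^1·-1^3 = +1.
(a,b)_11: α=0, u≡4; β=-1, v≡8 (mod 11); (4|11)=+1, (8|11)=-1; sign (−1)^0·+1^-1·-1^0 = +1.
(a,b)_∞: sgn(-3857)=−, sgn(-5005)=−, so -1.
(a,b)_19: α=1, u≡9; β=0, v≡5 (mod 19); (9|19)=+1, (5|19)=+1; sign (−1)^0·+1^0·+1^1 = +1.
(a,b)_23: α=0, u≡14; β=-2, v≡13 (mod 23); (14|23)=-1, (13|23)=+1; sign (−1)^0·-1^-2·+1^0 = +1.
Ram(-3857, -5005) = {2, 5, 29, ∞}; no ℚ_2-point on the conic.

[2, 5, 29, inf]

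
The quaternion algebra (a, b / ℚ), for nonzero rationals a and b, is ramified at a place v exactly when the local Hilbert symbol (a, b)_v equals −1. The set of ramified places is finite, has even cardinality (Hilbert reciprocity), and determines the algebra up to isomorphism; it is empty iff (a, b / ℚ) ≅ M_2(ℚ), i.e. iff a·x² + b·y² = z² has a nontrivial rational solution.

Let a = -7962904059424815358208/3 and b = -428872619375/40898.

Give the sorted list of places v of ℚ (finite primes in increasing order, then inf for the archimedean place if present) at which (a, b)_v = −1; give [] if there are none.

[2, 3, 19, 31, 37, inf]

(a, b) ≡ (-1028859, -1002478) mod (ℚ^×)²; places V = {2, 3, 5, 11, 13, 19, 23, 31, 37, ∞}.
(a,b)_11: α=0, u≡4; β=-2, v≡8 (mod 11); (4|11)=+1, (8|11)=-1; sign (−1)^0·+1^-2·-1^0 = +1.
(a,b)_3: α=-1, u≡1; β=0, v≡2 (mod 3); (1|3)=+1, (2|3)=-1; sign (−1)^0·+1^0·-1^-1 = -1.
(a,b)_19: α=4, u≡12; β=1, v≡17 (mod 19); (12|19)=-1, (17|19)=+1; sign (−1)^0·-1^1·+1^4 = -1.
(a,b)_2: α=8, β=-1; u≡5, v≡1 (mod 8); ε(u)ε(v)=0·0, αω(v)=8·0, βω(u)=-1·1; sum ≡ 1  ⇒  -1.
(a,b)_31: α=3, u≡21; β=1, v≡12 (mod 31); (21|31)=-1, (12|31)=-1; sign (−1)^1·-1^1·-1^3 = -1.
(a,b)_23: α=3, u≡18; β=1, v≡17 (mod 23); (18|23)=+1, (17|23)=-1; sign (−1)^1·+1^1·-1^3 = +1.
(a,b)_37: α=3, u≡17; β=3, v≡30 (mod 37); (17|37)=-1, (30|37)=+1; sign (−1)^0·-1^3·+1^3 = -1.
(a,b)_13: α=1, u≡1; β=-2, v≡1 (mod 13); (1|13)=+1, (1|13)=+1; sign (−1)^0·+1^-2·+1^1 = +1.
(a,b)_∞: sgn(-1028859)=−, sgn(-1002478)=−, so -1.
(a,b)_5: α=0, u≡4; β=4, v≡3 (mod 5); (4|5)=+1, (3|5)=-1; sign (−1)^0·+1^4·-1^0 = +1.
Ram(-1028859, -1002478) = {2, 3, 19, 31, 37, ∞}; no ℚ_2-point on the conic.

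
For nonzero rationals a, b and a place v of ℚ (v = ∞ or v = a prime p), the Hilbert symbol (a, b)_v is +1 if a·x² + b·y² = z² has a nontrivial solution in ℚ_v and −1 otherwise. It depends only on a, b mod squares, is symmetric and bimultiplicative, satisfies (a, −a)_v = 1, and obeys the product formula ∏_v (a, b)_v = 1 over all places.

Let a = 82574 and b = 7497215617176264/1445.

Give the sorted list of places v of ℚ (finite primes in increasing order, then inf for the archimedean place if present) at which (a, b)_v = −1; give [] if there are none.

Mod squares: a ≡ 82574, b ≡ 7378399770. Check v ∈ {∞, 2, 3, 5, 7, 17, 19, 23, 37, 41, 53}.
v=3: a=3^0·(≡2), b=3^1·(≡2) mod 3; (2|3)=-1, (2|3)=-1; (−1)^{0·1·1}·(-1)^1·(-1)^0 = -1.
v=∞: 82574 > 0 and 7378399770 > 0  ⇒  (a,b)_∞ = +1.
v=23: a=23^0·(≡4), b=23^3·(≡19) mod 23; (4|23)=+1, (19|23)=-1; (−1)^{0·3·11}·(+1)^3·(-1)^0 = +1.
v=19: a=19^1·(≡14), b=19^1·(≡3) mod 19; (14|19)=-1, (3|19)=-1; (−1)^{1·1·9}·(-1)^1·(-1)^1 = -1.
v=17: a=17^0·(≡5), b=17^-2·(≡9) mod 17; (5|17)=-1, (9|17)=+1; (−1)^{0·-2·8}·(-1)^-2·(+1)^0 = +1.
v=41: a=41^1·(≡5), b=41^1·(≡18) mod 41; (5|41)=+1, (18|41)=+1; (−1)^{1·1·20}·(+1)^1·(+1)^1 = +1.
v=53: a=53^1·(≡21), b=53^1·(≡47) mod 53; (21|53)=-1, (47|53)=+1; (−1)^{1·1·26}·(-1)^1·(+1)^1 = -1.
v=7: a=7^0·(≡2), b=7^5·(≡2) mod 7; (2|7)=+1, (2|7)=+1; (−1)^{0·5·3}·(+1)^5·(+1)^0 = +1.
v=5: a=5^0·(≡4), b=5^-1·(≡1) mod 5; (4|5)=+1, (1|5)=+1; (−1)^{0·-1·2}·(+1)^-1·(+1)^0 = +1.
v=37: a=37^0·(≡27), b=37^1·(≡21) mod 37; (27|37)=+1, (21|37)=+1; (−1)^{0·1·18}·(+1)^1·(+1)^0 = +1.
v=2: v_2(a)=1, v_2(b)=3; units ≡ 7, 5 (mod 8); ε·ε+αω+βω = 1·0+1·1+3·0 ≡ 1  ⇒  (a,b)_2 = -1.
Ram(82574, 7378399770) = {2, 3, 19, 53}; no ℚ_2-point on the conic.

[2, 3, 19, 53]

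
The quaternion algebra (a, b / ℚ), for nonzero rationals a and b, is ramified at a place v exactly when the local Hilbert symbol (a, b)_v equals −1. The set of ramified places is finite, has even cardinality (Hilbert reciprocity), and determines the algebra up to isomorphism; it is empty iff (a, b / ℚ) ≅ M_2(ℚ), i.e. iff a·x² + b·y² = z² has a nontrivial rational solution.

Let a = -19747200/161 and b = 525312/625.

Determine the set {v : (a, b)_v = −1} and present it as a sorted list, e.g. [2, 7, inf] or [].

Mod squares: a ≡ -16422, b ≡ 57. Check v ∈ {∞, 2, 3, 5, 7, 11, 17, 19, 23}.
v=19: a=19^0·(≡12), b=19^1·(≡8) mod 19; (12|19)=-1, (8|19)=-1; (−1)^{0·1·9}·(-1)^1·(-1)^0 = -1.
v=7: a=7^-1·(≡5), b=7^0·(≡2) mod 7; (5|7)=-1, (2|7)=+1; (−1)^{-1·0·3}·(-1)^0·(+1)^-1 = +1.
v=11: a=11^2·(≡1), b=11^0·(≡2) mod 11; (1|11)=+1, (2|11)=-1; (−1)^{2·0·5}·(+1)^0·(-1)^2 = +1.
v=3: a=3^1·(≡1), b=3^3·(≡1) mod 3; (1|3)=+1, (1|3)=+1; (−1)^{1·3·1}·(+1)^3·(+1)^1 = -1.
v=5: a=5^2·(≡2), b=5^-4·(≡2) mod 5; (2|5)=-1, (2|5)=-1; (−1)^{2·-4·2}·(-1)^-4·(-1)^2 = +1.
v=17: a=17^1·(≡14), b=17^0·(≡14) mod 17; (14|17)=-1, (14|17)=-1; (−1)^{1·0·8}·(-1)^0·(-1)^1 = -1.
v=23: a=23^-1·(≡20), b=23^0·(≡21) mod 23; (20|23)=-1, (21|23)=-1; (−1)^{-1·0·11}·(-1)^0·(-1)^-1 = -1.
v=2: v_2(a)=7, v_2(b)=10; units ≡ 5, 1 (mod 8); ε·ε+αω+βω = 0·0+7·0+10·1 ≡ 0  ⇒  (a,b)_2 = +1.
v=∞: -16422 < 0 and 57 > 0  ⇒  (a,b)_∞ = +1.
(-16422, 57 / ℚ) ramifies at {3, 17, 19, 23}: a division algebra.

[3, 17, 19, 23]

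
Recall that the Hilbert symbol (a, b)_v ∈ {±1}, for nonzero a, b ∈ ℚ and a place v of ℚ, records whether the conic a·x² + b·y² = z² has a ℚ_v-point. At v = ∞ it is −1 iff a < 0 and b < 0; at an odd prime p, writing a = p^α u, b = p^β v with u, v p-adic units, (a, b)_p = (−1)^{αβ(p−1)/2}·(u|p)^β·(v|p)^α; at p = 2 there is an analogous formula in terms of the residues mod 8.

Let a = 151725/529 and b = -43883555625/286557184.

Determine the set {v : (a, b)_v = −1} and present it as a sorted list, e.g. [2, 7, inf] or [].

Mod squares: a ≡ 21, b ≡ -4641. Check v ∈ {∞, 2, 3, 5, 7, 13, 17, 23, 41}.
v=2: v_2(a)=0, v_2(b)=-10; units ≡ 5, 7 (mod 8); ε·ε+αω+βω = 0·1+0·0+-10·1 ≡ 0  ⇒  (a,b)_2 = +1.
v=13: a=13^0·(≡6), b=13^1·(≡11) mod 13; (6|13)=-1, (11|13)=-1; (−1)^{0·1·6}·(-1)^1·(-1)^0 = -1.
v=23: a=23^-2·(≡17), b=23^-4·(≡7) mod 23; (17|23)=-1, (7|23)=-1; (−1)^{-2·-4·11}·(-1)^-4·(-1)^-2 = +1.
v=3: a=3^1·(≡1), b=3^3·(≡1) mod 3; (1|3)=+1, (1|3)=+1; (−1)^{1·3·1}·(+1)^3·(+1)^1 = -1.
v=7: a=7^1·(≡6), b=7^1·(≡2) mod 7; (6|7)=-1, (2|7)=+1; (−1)^{1·1·3}·(-1)^1·(+1)^1 = +1.
v=5: a=5^2·(≡1), b=5^4·(≡4) mod 5; (1|5)=+1, (4|5)=+1; (−1)^{2·4·2}·(+1)^4·(+1)^2 = +1.
v=41: a=41^0·(≡4), b=41^2·(≡4) mod 41; (4|41)=+1, (4|41)=+1; (−1)^{0·2·20}·(+1)^2·(+1)^0 = +1.
v=17: a=17^2·(≡16), b=17^1·(≡4) mod 17; (16|17)=+1, (4|17)=+1; (−1)^{2·1·8}·(+1)^1·(+1)^2 = +1.
v=∞: 21 > 0 and -4641 < 0  ⇒  (a,b)_∞ = +1.
(21, -4641 / ℚ) ramifies at {3, 13}: a division algebra.

[3, 13]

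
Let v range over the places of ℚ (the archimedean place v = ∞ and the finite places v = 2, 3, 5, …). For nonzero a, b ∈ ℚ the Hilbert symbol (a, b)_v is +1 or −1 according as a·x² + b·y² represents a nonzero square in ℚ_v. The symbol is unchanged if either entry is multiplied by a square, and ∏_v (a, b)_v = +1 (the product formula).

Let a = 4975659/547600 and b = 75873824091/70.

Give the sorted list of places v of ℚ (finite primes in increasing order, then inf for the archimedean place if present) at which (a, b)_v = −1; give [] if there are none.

[2, 3, 7, 13, 17, 23]

(a, b) ≡ (299, 3570) mod (ℚ^×)²; places V = {2, 3, 5, 7, 13, 17, 23, 37, 43, ∞}.
(a,b)_∞: sgn(299)=+, sgn(3570)=+, so +1.
(a,b)_13: α=1, u≡10; β=2, v≡6 (mod 13); (10|13)=+1, (6|13)=-1; sign (−1)^0·+1^2·-1^1 = -1.
(a,b)_37: α=-2, u≡25; β=0, v≡6 (mod 37); (25|37)=+1, (6|37)=-1; sign (−1)^0·+1^0·-1^-2 = +1.
(a,b)_43: α=2, u≡38; β=2, v≡25 (mod 43); (38|43)=+1, (25|43)=+1; sign (−1)^0·+1^2·+1^2 = +1.
(a,b)_5: α=-2, u≡1; β=-1, v≡4 (mod 5); (1|5)=+1, (4|5)=+1; sign (−1)^0·+1^-1·+1^-2 = +1.
(a,b)_7: α=0, u≡6; β=-1, v≡3 (mod 7); (6|7)=-1, (3|7)=-1; sign (−1)^0·-1^-1·-1^0 = -1.
(a,b)_2: α=-4, β=-1; u≡3, v≡1 (mod 8); ε(u)ε(v)=1·0, αω(v)=-4·0, βω(u)=-1·1; sum ≡ 1  ⇒  -1.
(a,b)_17: α=0, u≡5; β=1, v≡6 (mod 17); (5|17)=-1, (6|17)=-1; sign (−1)^0·-1^1·-1^0 = -1.
(a,b)_3: α=2, u≡2; β=3, v≡2 (mod 3); (2|3)=-1, (2|3)=-1; sign (−1)^0·-1^3·-1^2 = -1.
(a,b)_23: α=1, u≡4; β=2, v≡20 (mod 23); (4|23)=+1, (20|23)=-1; sign (−1)^0·+1^2·-1^1 = -1.
Ram(299, 3570) = {2, 3, 7, 13, 17, 23}; no ℚ_2-point on the conic.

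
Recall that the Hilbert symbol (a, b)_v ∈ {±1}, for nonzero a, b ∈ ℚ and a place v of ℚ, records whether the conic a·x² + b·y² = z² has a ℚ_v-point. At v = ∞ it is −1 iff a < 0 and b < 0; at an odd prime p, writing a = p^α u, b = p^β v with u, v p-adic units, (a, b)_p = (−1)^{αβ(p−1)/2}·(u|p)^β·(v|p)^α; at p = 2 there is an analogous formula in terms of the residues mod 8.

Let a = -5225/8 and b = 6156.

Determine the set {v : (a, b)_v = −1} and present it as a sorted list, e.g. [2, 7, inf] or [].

(a, b) ≡ (-418, 19) mod (ℚ^×)²; places V = {2, 3, 5, 11, 19, ∞}.
(a,b)_5: α=2, u≡2; β=0, v≡1 (mod 5); (2|5)=-1, (1|5)=+1; sign (−1)^0·-1^0·+1^2 = +1.
(a,b)_19: α=1, u≡6; β=1, v≡1 (mod 19); (6|19)=+1, (1|19)=+1; sign (−1)^1·+1^1·+1^1 = -1.
(a,b)_∞: sgn(-418)=−, sgn(19)=+, so +1.
(a,b)_11: α=1, u≡8; β=0, v≡7 (mod 11); (8|11)=-1, (7|11)=-1; sign (−1)^0·-1^0·-1^1 = -1.
(a,b)_3: α=0, u≡2; β=4, v≡1 (mod 3); (2|3)=-1, (1|3)=+1; sign (−1)^0·-1^4·+1^0 = +1.
(a,b)_2: α=-3, β=2; u≡7, v≡3 (mod 8); ε(u)ε(v)=1·1, αω(v)=-3·1, βω(u)=2·0; sum ≡ 0  ⇒  +1.
Ram(-418, 19) = {11, 19}; no ℚ_11-point on the conic.

[11, 19]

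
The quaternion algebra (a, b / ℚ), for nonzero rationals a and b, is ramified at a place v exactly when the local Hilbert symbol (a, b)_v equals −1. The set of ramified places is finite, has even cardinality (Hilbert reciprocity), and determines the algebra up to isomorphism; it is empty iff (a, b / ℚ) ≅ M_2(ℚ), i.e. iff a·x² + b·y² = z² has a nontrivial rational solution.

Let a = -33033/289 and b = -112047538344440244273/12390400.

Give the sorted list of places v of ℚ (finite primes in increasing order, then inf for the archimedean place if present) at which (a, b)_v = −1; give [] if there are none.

[2, inf]

Mod squares: a ≡ -273, b ≡ -17. Check v ∈ {∞, 2, 3, 5, 7, 11, 13, 17, 19, 37}.
v=7: a=7^1·(≡3), b=7^8·(≡4) mod 7; (3|7)=-1, (4|7)=+1; (−1)^{1·8·3}·(-1)^8·(+1)^1 = +1.
v=3: a=3^1·(≡2), b=3^4·(≡1) mod 3; (2|3)=-1, (1|3)=+1; (−1)^{1·4·1}·(-1)^4·(+1)^1 = +1.
v=13: a=13^1·(≡11), b=13^4·(≡9) mod 13; (11|13)=-1, (9|13)=+1; (−1)^{1·4·6}·(-1)^4·(+1)^1 = +1.
v=11: a=11^2·(≡8), b=11^-2·(≡9) mod 11; (8|11)=-1, (9|11)=+1; (−1)^{2·-2·5}·(-1)^-2·(+1)^2 = +1.
v=37: a=37^0·(≡20), b=37^2·(≡29) mod 37; (20|37)=-1, (29|37)=-1; (−1)^{0·2·18}·(-1)^2·(-1)^0 = +1.
v=19: a=19^0·(≡2), b=19^2·(≡10) mod 19; (2|19)=-1, (10|19)=-1; (−1)^{0·2·9}·(-1)^2·(-1)^0 = +1.
v=5: a=5^0·(≡3), b=5^-2·(≡2) mod 5; (3|5)=-1, (2|5)=-1; (−1)^{0·-2·2}·(-1)^-2·(-1)^0 = +1.
v=17: a=17^-2·(≡15), b=17^1·(≡9) mod 17; (15|17)=+1, (9|17)=+1; (−1)^{-2·1·8}·(+1)^1·(+1)^-2 = +1.
v=∞: -273 < 0 and -17 < 0  ⇒  (a,b)_∞ = -1.
v=2: v_2(a)=0, v_2(b)=-12; units ≡ 7, 7 (mod 8); ε·ε+αω+βω = 1·1+0·0+-12·0 ≡ 1  ⇒  (a,b)_2 = -1.
(-273, -17 / ℚ) ramifies at {2, ∞}: a division algebra.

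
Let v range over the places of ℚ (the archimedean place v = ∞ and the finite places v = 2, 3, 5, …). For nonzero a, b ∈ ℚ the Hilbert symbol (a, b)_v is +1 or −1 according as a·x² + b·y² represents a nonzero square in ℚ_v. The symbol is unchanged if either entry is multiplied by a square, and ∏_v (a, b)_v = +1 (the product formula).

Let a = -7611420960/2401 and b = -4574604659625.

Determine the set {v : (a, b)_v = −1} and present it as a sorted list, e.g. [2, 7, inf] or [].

[2, 3, 13, inf]

(a, b) ≡ (-4290, -385) mod (ℚ^×)²; places V = {2, 3, 5, 7, 11, 13, 37, 43, ∞}.
(a,b)_2: α=5, β=0; u≡7, v≡7 (mod 8); ε(u)ε(v)=1·1, αω(v)=5·0, βω(u)=0·0; sum ≡ 1  ⇒  -1.
(a,b)_3: α=5, u≡1; β=2, v≡2 (mod 3); (1|3)=+1, (2|3)=-1; sign (−1)^0·+1^2·-1^5 = -1.
(a,b)_∞: sgn(-4290)=−, sgn(-385)=−, so -1.
(a,b)_7: α=-4, u≡4; β=1, v≡1 (mod 7); (4|7)=+1, (1|7)=+1; sign (−1)^0·+1^1·+1^-4 = +1.
(a,b)_11: α=1, u≡2; β=1, v≡5 (mod 11); (2|11)=-1, (5|11)=+1; sign (−1)^1·-1^1·+1^1 = +1.
(a,b)_43: α=0, u≡17; β=2, v≡8 (mod 43); (17|43)=+1, (8|43)=-1; sign (−1)^0·+1^2·-1^0 = +1.
(a,b)_37: α=2, u≡18; β=0, v≡13 (mod 37); (18|37)=-1, (13|37)=-1; sign (−1)^0·-1^0·-1^2 = +1.
(a,b)_13: α=1, u≡6; β=4, v≡8 (mod 13); (6|13)=-1, (8|13)=-1; sign (−1)^0·-1^4·-1^1 = -1.
(a,b)_5: α=1, u≡3; β=3, v≡3 (mod 5); (3|5)=-1, (3|5)=-1; sign (−1)^0·-1^3·-1^1 = +1.
Ram(-4290, -385) = {2, 3, 13, ∞}; no ℚ_2-point on the conic.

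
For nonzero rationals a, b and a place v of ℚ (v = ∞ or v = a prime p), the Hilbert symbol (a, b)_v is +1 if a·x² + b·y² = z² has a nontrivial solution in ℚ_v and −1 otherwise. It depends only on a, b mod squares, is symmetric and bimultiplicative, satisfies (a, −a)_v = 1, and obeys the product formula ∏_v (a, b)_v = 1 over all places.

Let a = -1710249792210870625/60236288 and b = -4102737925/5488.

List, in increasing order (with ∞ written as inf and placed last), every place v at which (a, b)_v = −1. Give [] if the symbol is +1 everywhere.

(a, b) ≡ (-7106, -91) mod (ℚ^×)²; places V = {2, 5, 7, 11, 13, 17, 19, ∞}.
(a,b)_19: α=5, u≡6; β=2, v≡6 (mod 19); (6|19)=+1, (6|19)=+1; sign (−1)^0·+1^2·+1^5 = +1.
(a,b)_17: α=3, u≡6; β=2, v≡11 (mod 17); (6|17)=-1, (11|17)=-1; sign (−1)^0·-1^2·-1^3 = -1.
(a,b)_2: α=-9, β=-4; u≡7, v≡5 (mod 8); ε(u)ε(v)=1·0, αω(v)=-9·1, βω(u)=-4·0; sum ≡ 1  ⇒  -1.
(a,b)_7: α=-6, u≡6; β=-3, v≡4 (mod 7); (6|7)=-1, (4|7)=+1; sign (−1)^0·-1^-3·+1^-6 = -1.
(a,b)_11: α=3, u≡5; β=2, v≡8 (mod 11); (5|11)=+1, (8|11)=-1; sign (−1)^0·+1^2·-1^3 = -1.
(a,b)_13: α=2, u≡11; β=1, v≡8 (mod 13); (11|13)=-1, (8|13)=-1; sign (−1)^0·-1^1·-1^2 = -1.
(a,b)_∞: sgn(-7106)=−, sgn(-91)=−, so -1.
(a,b)_5: α=4, u≡4; β=2, v≡1 (mod 5); (4|5)=+1, (1|5)=+1; sign (−1)^0·+1^2·+1^4 = +1.
(-7106, -91 / ℚ) ramifies at {2, 7, 11, 13, 17, ∞}: a division algebra.

[2, 7, 11, 13, 17, inf]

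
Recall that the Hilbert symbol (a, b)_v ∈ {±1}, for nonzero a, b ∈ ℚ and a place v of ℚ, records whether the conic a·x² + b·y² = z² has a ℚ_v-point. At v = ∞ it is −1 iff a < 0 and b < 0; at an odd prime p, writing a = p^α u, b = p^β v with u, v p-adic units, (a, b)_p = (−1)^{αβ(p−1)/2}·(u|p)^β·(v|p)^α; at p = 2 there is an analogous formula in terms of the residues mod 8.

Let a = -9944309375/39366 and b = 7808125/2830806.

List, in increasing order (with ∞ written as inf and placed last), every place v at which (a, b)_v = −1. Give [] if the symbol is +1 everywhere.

[3, 5, 13, 17]

Mod squares: a ≡ -2730, b ≡ 4862. Check v ∈ {∞, 2, 3, 5, 7, 11, 13, 17, 29, 31}.
v=17: a=17^2·(≡11), b=17^-1·(≡14) mod 17; (11|17)=-1, (14|17)=-1; (−1)^{2·-1·8}·(-1)^-1·(-1)^2 = -1.
v=5: a=5^5·(≡1), b=5^4·(≡3) mod 5; (1|5)=+1, (3|5)=-1; (−1)^{5·4·2}·(+1)^4·(-1)^5 = -1.
v=7: a=7^1·(≡1), b=7^0·(≡4) mod 7; (1|7)=+1, (4|7)=+1; (−1)^{1·0·3}·(+1)^0·(+1)^1 = +1.
v=∞: -2730 < 0 and 4862 > 0  ⇒  (a,b)_∞ = +1.
v=13: a=13^1·(≡11), b=13^1·(≡3) mod 13; (11|13)=-1, (3|13)=+1; (−1)^{1·1·6}·(-1)^1·(+1)^1 = -1.
v=31: a=31^0·(≡3), b=31^2·(≡22) mod 31; (3|31)=-1, (22|31)=-1; (−1)^{0·2·15}·(-1)^2·(-1)^0 = +1.
v=3: a=3^-9·(≡2), b=3^-2·(≡2) mod 3; (2|3)=-1, (2|3)=-1; (−1)^{-9·-2·1}·(-1)^-2·(-1)^-9 = -1.
v=11: a=11^2·(≡3), b=11^-1·(≡6) mod 11; (3|11)=+1, (6|11)=-1; (−1)^{2·-1·5}·(+1)^-1·(-1)^2 = +1.
v=2: v_2(a)=-1, v_2(b)=-1; units ≡ 3, 7 (mod 8); ε·ε+αω+βω = 1·1+-1·0+-1·1 ≡ 0  ⇒  (a,b)_2 = +1.
v=29: a=29^0·(≡16), b=29^-2·(≡10) mod 29; (16|29)=+1, (10|29)=-1; (−1)^{0·-2·14}·(+1)^-2·(-1)^0 = +1.
(-2730, 4862 / ℚ) ramifies at {3, 5, 13, 17}: a division algebra.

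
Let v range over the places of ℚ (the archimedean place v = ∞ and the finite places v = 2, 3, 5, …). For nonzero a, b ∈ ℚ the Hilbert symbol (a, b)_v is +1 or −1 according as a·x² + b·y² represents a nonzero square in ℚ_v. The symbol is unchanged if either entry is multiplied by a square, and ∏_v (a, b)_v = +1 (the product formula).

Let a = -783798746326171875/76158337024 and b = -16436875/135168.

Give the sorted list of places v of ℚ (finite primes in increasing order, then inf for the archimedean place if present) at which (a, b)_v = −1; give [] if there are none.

(a, b) ≡ (-195, -3003) mod (ℚ^×)²; places V = {2, 3, 5, 7, 11, 13, 17, ∞}.
(a,b)_17: α=4, u≡9; β=2, v≡7 (mod 17); (9|17)=+1, (7|17)=-1; sign (−1)^0·+1^2·-1^4 = +1.
(a,b)_5: α=9, u≡4; β=4, v≡2 (mod 5); (4|5)=+1, (2|5)=-1; sign (−1)^0·+1^4·-1^9 = -1.
(a,b)_3: α=7, u≡1; β=-1, v≡1 (mod 3); (1|3)=+1, (1|3)=+1; sign (−1)^1·+1^-1·+1^7 = -1.
(a,b)_11: α=-2, u≡1; β=-1, v≡7 (mod 11); (1|11)=+1, (7|11)=-1; sign (−1)^0·+1^-1·-1^-2 = +1.
(a,b)_2: α=-18, β=-12; u≡5, v≡5 (mod 8); ε(u)ε(v)=0·0, αω(v)=-18·1, βω(u)=-12·1; sum ≡ 0  ⇒  +1.
(a,b)_∞: sgn(-195)=−, sgn(-3003)=−, so -1.
(a,b)_13: α=3, u≡7; β=1, v≡10 (mod 13); (7|13)=-1, (10|13)=+1; sign (−1)^0·-1^1·+1^3 = -1.
(a,b)_7: α=-4, u≡1; β=1, v≡5 (mod 7); (1|7)=+1, (5|7)=-1; sign (−1)^0·+1^1·-1^-4 = +1.
Ram(-195, -3003) = {3, 5, 13, ∞}; no ℚ_3-point on the conic.

[3, 5, 13, inf]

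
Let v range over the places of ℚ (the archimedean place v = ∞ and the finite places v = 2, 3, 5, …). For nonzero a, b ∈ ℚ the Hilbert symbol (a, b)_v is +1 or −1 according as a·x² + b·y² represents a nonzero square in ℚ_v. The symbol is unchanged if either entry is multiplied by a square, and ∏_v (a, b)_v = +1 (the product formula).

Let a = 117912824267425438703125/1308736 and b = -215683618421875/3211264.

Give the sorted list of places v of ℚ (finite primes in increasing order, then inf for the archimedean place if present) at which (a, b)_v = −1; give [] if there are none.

(a, b) ≡ (37, -27931) mod (ℚ^×)²; places V = {2, 5, 7, 11, 13, 17, 19, 23, 31, 37, 53, ∞}.
(a,b)_17: α=2, u≡6; β=1, v≡5 (mod 17); (6|17)=-1, (5|17)=-1; sign (−1)^0·-1^1·-1^2 = -1.
(a,b)_31: α=2, u≡27; β=1, v≡22 (mod 31); (27|31)=-1, (22|31)=-1; sign (−1)^0·-1^1·-1^2 = -1.
(a,b)_13: α=-2, u≡7; β=0, v≡5 (mod 13); (7|13)=-1, (5|13)=-1; sign (−1)^0·-1^0·-1^-2 = +1.
(a,b)_7: α=0, u≡1; β=-2, v≡6 (mod 7); (1|7)=+1, (6|7)=-1; sign (−1)^0·+1^-2·-1^0 = +1.
(a,b)_23: α=2, u≡15; β=0, v≡17 (mod 23); (15|23)=-1, (17|23)=-1; sign (−1)^0·-1^0·-1^2 = +1.
(a,b)_53: α=2, u≡13; β=1, v≡26 (mod 53); (13|53)=+1, (26|53)=-1; sign (−1)^0·+1^1·-1^2 = +1.
(a,b)_37: α=3, u≡25; β=2, v≡21 (mod 37); (25|37)=+1, (21|37)=+1; sign (−1)^0·+1^2·+1^3 = +1.
(a,b)_19: α=2, u≡12; β=2, v≡13 (mod 19); (12|19)=-1, (13|19)=-1; sign (−1)^0·-1^2·-1^2 = +1.
(a,b)_11: α=-2, u≡1; β=0, v≡1 (mod 11); (1|11)=+1, (1|11)=+1; sign (−1)^0·+1^0·+1^-2 = +1.
(a,b)_∞: sgn(37)=+, sgn(-27931)=−, so +1.
(a,b)_2: α=-6, β=-16; u≡5, v≡5 (mod 8); ε(u)ε(v)=0·0, αω(v)=-6·1, βω(u)=-16·1; sum ≡ 0  ⇒  +1.
(a,b)_5: α=6, u≡2; β=6, v≡4 (mod 5); (2|5)=-1, (4|5)=+1; sign (−1)^0·-1^6·+1^6 = +1.
|Ram(37, -27931)| = 2, even; anisotropic at {17, 31}.

[17, 31]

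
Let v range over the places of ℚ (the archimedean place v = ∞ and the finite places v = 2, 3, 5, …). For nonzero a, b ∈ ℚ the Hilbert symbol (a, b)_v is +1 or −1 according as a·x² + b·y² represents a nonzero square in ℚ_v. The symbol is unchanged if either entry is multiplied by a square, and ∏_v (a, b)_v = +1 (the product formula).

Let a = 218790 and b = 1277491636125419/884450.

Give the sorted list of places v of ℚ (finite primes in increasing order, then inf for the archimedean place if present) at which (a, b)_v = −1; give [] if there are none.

(a, b) ≡ (24310, 22) mod (ℚ^×)²; places V = {2, 3, 5, 7, 11, 13, 17, 19, 31, ∞}.
(a,b)_17: α=1, u≡1; β=2, v≡7 (mod 17); (1|17)=+1, (7|17)=-1; sign (−1)^0·+1^2·-1^1 = -1.
(a,b)_∞: sgn(24310)=+, sgn(22)=+, so +1.
(a,b)_5: α=1, u≡3; β=-2, v≡3 (mod 5); (3|5)=-1, (3|5)=-1; sign (−1)^0·-1^-2·-1^1 = -1.
(a,b)_31: α=0, u≡23; β=2, v≡30 (mod 31); (23|31)=-1, (30|31)=-1; sign (−1)^0·-1^2·-1^0 = +1.
(a,b)_11: α=1, u≡2; β=5, v≡10 (mod 11); (2|11)=-1, (10|11)=-1; sign (−1)^1·-1^5·-1^1 = -1.
(a,b)_7: α=0, u≡5; β=-2, v≡2 (mod 7); (5|7)=-1, (2|7)=+1; sign (−1)^0·-1^-2·+1^0 = +1.
(a,b)_2: α=1, β=-1; u≡3, v≡3 (mod 8); ε(u)ε(v)=1·1, αω(v)=1·1, βω(u)=-1·1; sum ≡ 1  ⇒  -1.
(a,b)_13: α=1, u≡8; β=4, v≡12 (mod 13); (8|13)=-1, (12|13)=+1; sign (−1)^0·-1^4·+1^1 = +1.
(a,b)_3: α=2, u≡1; β=0, v≡1 (mod 3); (1|3)=+1, (1|3)=+1; sign (−1)^0·+1^0·+1^2 = +1.
(a,b)_19: α=0, u≡5; β=-2, v≡3 (mod 19); (5|19)=+1, (3|19)=-1; sign (−1)^0·+1^-2·-1^0 = +1.
Ram(24310, 22) = {2, 5, 11, 17}; no ℚ_2-point on the conic.

[2, 5, 11, 17]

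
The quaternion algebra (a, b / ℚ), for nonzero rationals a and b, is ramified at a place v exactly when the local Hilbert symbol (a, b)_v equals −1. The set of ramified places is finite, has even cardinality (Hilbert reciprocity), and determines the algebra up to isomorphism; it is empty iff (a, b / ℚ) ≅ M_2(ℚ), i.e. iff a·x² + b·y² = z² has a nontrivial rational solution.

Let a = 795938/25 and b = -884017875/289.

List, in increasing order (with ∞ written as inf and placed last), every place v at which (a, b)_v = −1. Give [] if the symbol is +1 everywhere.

[2, 3, 5, 11, 23, 37]

(a, b) ≡ (6578, -209235) mod (ℚ^×)²; places V = {2, 3, 5, 11, 13, 17, 23, 29, 37, ∞}.
(a,b)_29: α=0, u≡28; β=1, v≡25 (mod 29); (28|29)=+1, (25|29)=+1; sign (−1)^0·+1^1·+1^0 = +1.
(a,b)_37: α=0, u≡19; β=1, v≡31 (mod 37); (19|37)=-1, (31|37)=-1; sign (−1)^0·-1^1·-1^0 = -1.
(a,b)_23: α=1, u≡7; β=0, v≡11 (mod 23); (7|23)=-1, (11|23)=-1; sign (−1)^0·-1^0·-1^1 = -1.
(a,b)_5: α=-2, u≡3; β=3, v≡3 (mod 5); (3|5)=-1, (3|5)=-1; sign (−1)^0·-1^3·-1^-2 = -1.
(a,b)_2: α=1, β=0; u≡1, v≡5 (mod 8); ε(u)ε(v)=0·0, αω(v)=1·1, βω(u)=0·0; sum ≡ 1  ⇒  -1.
(a,b)_∞: sgn(6578)=+, sgn(-209235)=−, so +1.
(a,b)_3: α=0, u≡2; β=1, v≡2 (mod 3); (2|3)=-1, (2|3)=-1; sign (−1)^0·-1^1·-1^0 = -1.
(a,b)_11: α=3, u≡5; β=0, v≡6 (mod 11); (5|11)=+1, (6|11)=-1; sign (−1)^0·+1^0·-1^3 = -1.
(a,b)_17: α=0, u≡4; β=-2, v≡9 (mod 17); (4|17)=+1, (9|17)=+1; sign (−1)^0·+1^-2·+1^0 = +1.
(a,b)_13: α=1, u≡4; β=3, v≡9 (mod 13); (4|13)=+1, (9|13)=+1; sign (−1)^0·+1^3·+1^1 = +1.
(6578, -209235 / ℚ) ramifies at {2, 3, 5, 11, 23, 37}: a division algebra.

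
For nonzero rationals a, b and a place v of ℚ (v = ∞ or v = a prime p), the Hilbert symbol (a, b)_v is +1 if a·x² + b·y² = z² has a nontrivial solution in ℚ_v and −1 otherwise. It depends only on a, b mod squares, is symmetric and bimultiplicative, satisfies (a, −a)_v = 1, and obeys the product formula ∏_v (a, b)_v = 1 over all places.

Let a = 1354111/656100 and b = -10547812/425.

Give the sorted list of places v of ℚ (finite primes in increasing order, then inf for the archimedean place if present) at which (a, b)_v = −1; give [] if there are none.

[2, 17, 19, 37]

Mod squares: a ≡ 31, b ≡ -370481. Check v ∈ {∞, 2, 3, 5, 11, 17, 19, 31, 37}.
v=19: a=19^2·(≡18), b=19^1·(≡10) mod 19; (18|19)=-1, (10|19)=-1; (−1)^{2·1·9}·(-1)^1·(-1)^2 = -1.
v=11: a=11^2·(≡3), b=11^2·(≡2) mod 11; (3|11)=+1, (2|11)=-1; (−1)^{2·2·5}·(+1)^2·(-1)^2 = +1.
v=3: a=3^-8·(≡1), b=3^0·(≡1) mod 3; (1|3)=+1, (1|3)=+1; (−1)^{-8·0·1}·(+1)^0·(+1)^-8 = +1.
v=5: a=5^-2·(≡4), b=5^-2·(≡4) mod 5; (4|5)=+1, (4|5)=+1; (−1)^{-2·-2·2}·(+1)^-2·(+1)^-2 = +1.
v=∞: 31 > 0 and -370481 < 0  ⇒  (a,b)_∞ = +1.
v=37: a=37^0·(≡6), b=37^1·(≡19) mod 37; (6|37)=-1, (19|37)=-1; (−1)^{0·1·18}·(-1)^1·(-1)^0 = -1.
v=2: v_2(a)=-2, v_2(b)=2; units ≡ 7, 7 (mod 8); ε·ε+αω+βω = 1·1+-2·0+2·0 ≡ 1  ⇒  (a,b)_2 = -1.
v=17: a=17^0·(≡5), b=17^-1·(≡1) mod 17; (5|17)=-1, (1|17)=+1; (−1)^{0·-1·8}·(-1)^-1·(+1)^0 = -1.
v=31: a=31^1·(≡4), b=31^1·(≡3) mod 31; (4|31)=+1, (3|31)=-1; (−1)^{1·1·15}·(+1)^1·(-1)^1 = +1.
(31, -370481 / ℚ) ramifies at {2, 17, 19, 37}: a division algebra.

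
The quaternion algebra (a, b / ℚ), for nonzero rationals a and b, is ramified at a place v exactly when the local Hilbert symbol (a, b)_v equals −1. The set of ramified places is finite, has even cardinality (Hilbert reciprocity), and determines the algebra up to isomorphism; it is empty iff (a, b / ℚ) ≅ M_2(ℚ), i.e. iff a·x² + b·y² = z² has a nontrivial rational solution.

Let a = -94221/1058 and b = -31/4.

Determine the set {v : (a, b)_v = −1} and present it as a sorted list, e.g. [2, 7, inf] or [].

Mod squares: a ≡ -58, b ≡ -31. Check v ∈ {∞, 2, 3, 19, 23, 29, 31}.
v=23: a=23^-2·(≡5), b=23^0·(≡21) mod 23; (5|23)=-1, (21|23)=-1; (−1)^{-2·0·11}·(-1)^0·(-1)^-2 = +1.
v=2: v_2(a)=-1, v_2(b)=-2; units ≡ 3, 1 (mod 8); ε·ε+αω+βω = 1·0+-1·0+-2·1 ≡ 0  ⇒  (a,b)_2 = +1.
v=19: a=19^2·(≡15), b=19^0·(≡16) mod 19; (15|19)=-1, (16|19)=+1; (−1)^{2·0·9}·(-1)^0·(+1)^2 = +1.
v=∞: -58 < 0 and -31 < 0  ⇒  (a,b)_∞ = -1.
v=31: a=31^0·(≡28), b=31^1·(≡23) mod 31; (28|31)=+1, (23|31)=-1; (−1)^{0·1·15}·(+1)^1·(-1)^0 = +1.
v=3: a=3^2·(≡2), b=3^0·(≡2) mod 3; (2|3)=-1, (2|3)=-1; (−1)^{2·0·1}·(-1)^0·(-1)^2 = +1.
v=29: a=29^1·(≡2), b=29^0·(≡14) mod 29; (2|29)=-1, (14|29)=-1; (−1)^{1·0·14}·(-1)^0·(-1)^1 = -1.
(-58, -31 / ℚ) ramifies at {29, ∞}: a division algebra.

[29, inf]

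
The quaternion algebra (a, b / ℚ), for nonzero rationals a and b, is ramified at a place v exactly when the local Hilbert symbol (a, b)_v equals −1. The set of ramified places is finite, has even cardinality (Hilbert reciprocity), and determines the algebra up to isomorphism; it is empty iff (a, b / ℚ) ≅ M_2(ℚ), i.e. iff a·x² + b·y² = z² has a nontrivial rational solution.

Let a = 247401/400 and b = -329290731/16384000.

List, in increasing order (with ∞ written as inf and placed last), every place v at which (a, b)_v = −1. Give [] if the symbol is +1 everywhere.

[3, 11]

(a, b) ≡ (561, -510) mod (ℚ^×)²; places V = {2, 3, 5, 7, 11, 17, ∞}.
(a,b)_∞: sgn(561)=+, sgn(-510)=−, so +1.
(a,b)_17: α=1, u≡2; β=1, v≡1 (mod 17); (2|17)=+1, (1|17)=+1; sign (−1)^0·+1^1·+1^1 = +1.
(a,b)_5: α=-2, u≡1; β=-3, v≡2 (mod 5); (1|5)=+1, (2|5)=-1; sign (−1)^0·+1^-3·-1^-2 = +1.
(a,b)_7: α=2, u≡2; β=2, v≡4 (mod 7); (2|7)=+1, (4|7)=+1; sign (−1)^0·+1^2·+1^2 = +1.
(a,b)_2: α=-4, β=-17; u≡1, v≡1 (mod 8); ε(u)ε(v)=0·0, αω(v)=-4·0, βω(u)=-17·0; sum ≡ 0  ⇒  +1.
(a,b)_3: α=3, u≡1; β=3, v≡1 (mod 3); (1|3)=+1, (1|3)=+1; sign (−1)^1·+1^3·+1^3 = -1.
(a,b)_11: α=1, u≡10; β=4, v≡8 (mod 11); (10|11)=-1, (8|11)=-1; sign (−1)^0·-1^4·-1^1 = -1.
(561, -510 / ℚ) ramifies at {3, 11}: a division algebra.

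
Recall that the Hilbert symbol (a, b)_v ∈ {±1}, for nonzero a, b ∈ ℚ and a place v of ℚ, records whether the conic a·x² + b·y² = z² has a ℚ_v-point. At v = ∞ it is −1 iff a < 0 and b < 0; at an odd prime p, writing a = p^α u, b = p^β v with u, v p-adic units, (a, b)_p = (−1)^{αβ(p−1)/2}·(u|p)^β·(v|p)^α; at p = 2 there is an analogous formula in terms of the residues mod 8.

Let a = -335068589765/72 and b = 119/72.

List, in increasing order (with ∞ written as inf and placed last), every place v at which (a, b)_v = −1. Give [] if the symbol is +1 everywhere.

[5, 7, 17, 19]

(a, b) ≡ (-965770, 238) mod (ℚ^×)²; places V = {2, 3, 5, 7, 13, 17, 19, 23, ∞}.
(a,b)_5: α=1, u≡1; β=0, v≡2 (mod 5); (1|5)=+1, (2|5)=-1; sign (−1)^0·+1^0·-1^1 = -1.
(a,b)_7: α=4, u≡3; β=1, v≡5 (mod 7); (3|7)=-1, (5|7)=-1; sign (−1)^0·-1^1·-1^4 = -1.
(a,b)_23: α=1, u≡18; β=0, v≡9 (mod 23); (18|23)=+1, (9|23)=+1; sign (−1)^0·+1^0·+1^1 = +1.
(a,b)_2: α=-3, β=-3; u≡3, v≡7 (mod 8); ε(u)ε(v)=1·1, αω(v)=-3·0, βω(u)=-3·1; sum ≡ 0  ⇒  +1.
(a,b)_3: α=-2, u≡2; β=-2, v≡1 (mod 3); (2|3)=-1, (1|3)=+1; sign (−1)^0·-1^-2·+1^-2 = +1.
(a,b)_19: α=1, u≡8; β=0, v≡13 (mod 19); (8|19)=-1, (13|19)=-1; sign (−1)^0·-1^0·-1^1 = -1.
(a,b)_13: α=1, u≡5; β=0, v≡4 (mod 13); (5|13)=-1, (4|13)=+1; sign (−1)^0·-1^0·+1^1 = +1.
(a,b)_17: α=3, u≡2; β=1, v≡6 (mod 17); (2|17)=+1, (6|17)=-1; sign (−1)^0·+1^1·-1^3 = -1.
(a,b)_∞: sgn(-965770)=−, sgn(238)=+, so +1.
|Ram(-965770, 238)| = 4, even; anisotropic at {5, 7, 17, 19}.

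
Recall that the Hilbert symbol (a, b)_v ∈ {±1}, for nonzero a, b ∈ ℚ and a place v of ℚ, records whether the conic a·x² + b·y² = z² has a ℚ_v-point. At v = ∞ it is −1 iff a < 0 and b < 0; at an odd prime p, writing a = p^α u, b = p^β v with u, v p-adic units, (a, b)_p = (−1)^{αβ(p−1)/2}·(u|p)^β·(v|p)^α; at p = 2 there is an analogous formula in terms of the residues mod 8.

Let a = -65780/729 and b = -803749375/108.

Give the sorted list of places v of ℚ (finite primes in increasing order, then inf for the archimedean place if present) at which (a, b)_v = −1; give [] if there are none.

(a, b) ≡ (-16445, -7293) mod (ℚ^×)²; places V = {2, 3, 5, 11, 13, 17, 23, ∞}.
(a,b)_2: α=2, β=-2; u≡3, v≡3 (mod 8); ε(u)ε(v)=1·1, αω(v)=2·1, βω(u)=-2·1; sum ≡ 1  ⇒  -1.
(a,b)_23: α=1, u≡11; β=2, v≡19 (mod 23); (11|23)=-1, (19|23)=-1; sign (−1)^0·-1^2·-1^1 = -1.
(a,b)_13: α=1, u≡10; β=1, v≡5 (mod 13); (10|13)=+1, (5|13)=-1; sign (−1)^0·+1^1·-1^1 = -1.
(a,b)_3: α=-6, u≡1; β=-3, v≡2 (mod 3); (1|3)=+1, (2|3)=-1; sign (−1)^0·+1^-3·-1^-6 = +1.
(a,b)_∞: sgn(-16445)=−, sgn(-7293)=−, so -1.
(a,b)_5: α=1, u≡1; β=4, v≡2 (mod 5); (1|5)=+1, (2|5)=-1; sign (−1)^0·+1^4·-1^1 = -1.
(a,b)_11: α=1, u≡5; β=1, v≡10 (mod 11); (5|11)=+1, (10|11)=-1; sign (−1)^1·+1^1·-1^1 = +1.
(a,b)_17: α=0, u≡12; β=1, v≡15 (mod 17); (12|17)=-1, (15|17)=+1; sign (−1)^0·-1^1·+1^0 = -1.
Ram(-16445, -7293) = {2, 5, 13, 17, 23, ∞}; no ℚ_2-point on the conic.

[2, 5, 13, 17, 23, inf]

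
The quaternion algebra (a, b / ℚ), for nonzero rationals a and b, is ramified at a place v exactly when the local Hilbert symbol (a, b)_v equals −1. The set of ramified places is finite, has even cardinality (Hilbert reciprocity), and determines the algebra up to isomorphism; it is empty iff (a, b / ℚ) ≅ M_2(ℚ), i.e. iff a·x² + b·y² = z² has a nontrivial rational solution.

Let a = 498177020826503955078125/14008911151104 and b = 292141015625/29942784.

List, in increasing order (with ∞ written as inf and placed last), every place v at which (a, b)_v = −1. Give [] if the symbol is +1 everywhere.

[29, 37]

(a, b) ≡ (91205, 747881) mod (ℚ^×)²; places V = {2, 3, 5, 17, 19, 29, 37, 41, ∞}.
(a,b)_17: α=3, u≡10; β=1, v≡5 (mod 17); (10|17)=-1, (5|17)=-1; sign (−1)^0·-1^1·-1^3 = +1.
(a,b)_5: α=11, u≡4; β=8, v≡4 (mod 5); (4|5)=+1, (4|5)=+1; sign (−1)^0·+1^8·+1^11 = +1.
(a,b)_19: α=-4, u≡11; β=-2, v≡14 (mod 19); (11|19)=+1, (14|19)=-1; sign (−1)^0·+1^-2·-1^-4 = +1.
(a,b)_3: α=-8, u≡2; β=-4, v≡2 (mod 3); (2|3)=-1, (2|3)=-1; sign (−1)^0·-1^-4·-1^-8 = +1.
(a,b)_29: α=3, u≡28; β=1, v≡26 (mod 29); (28|29)=+1, (26|29)=-1; sign (−1)^0·+1^1·-1^3 = -1.
(a,b)_∞: sgn(91205)=+, sgn(747881)=+, so +1.
(a,b)_41: α=2, u≡33; β=1, v≡9 (mod 41); (33|41)=+1, (9|41)=+1; sign (−1)^0·+1^1·+1^2 = +1.
(a,b)_37: α=3, u≡23; β=1, v≡11 (mod 37); (23|37)=-1, (11|37)=+1; sign (−1)^0·-1^1·+1^3 = -1.
(a,b)_2: α=-14, β=-10; u≡5, v≡1 (mod 8); ε(u)ε(v)=0·0, αω(v)=-14·0, βω(u)=-10·1; sum ≡ 0  ⇒  +1.
Ram(91205, 747881) = {29, 37}; no ℚ_29-point on the conic.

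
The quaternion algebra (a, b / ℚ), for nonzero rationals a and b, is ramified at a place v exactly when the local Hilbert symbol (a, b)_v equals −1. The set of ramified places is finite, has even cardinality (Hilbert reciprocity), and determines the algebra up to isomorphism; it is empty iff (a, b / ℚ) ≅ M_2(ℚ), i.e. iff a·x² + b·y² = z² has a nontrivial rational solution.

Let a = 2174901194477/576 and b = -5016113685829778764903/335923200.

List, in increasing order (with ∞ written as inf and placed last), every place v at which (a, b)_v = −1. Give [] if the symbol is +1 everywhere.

[2, 23]

Mod squares: a ≡ 20213, b ≡ -1886. Check v ∈ {∞, 2, 3, 5, 11, 17, 23, 29, 41}.
v=29: a=29^1·(≡16), b=29^2·(≡25) mod 29; (16|29)=+1, (25|29)=+1; (−1)^{1·2·14}·(+1)^2·(+1)^1 = +1.
v=3: a=3^-2·(≡2), b=3^-8·(≡1) mod 3; (2|3)=-1, (1|3)=+1; (−1)^{-2·-8·1}·(-1)^-8·(+1)^-2 = +1.
v=2: v_2(a)=-6, v_2(b)=-11; units ≡ 5, 1 (mod 8); ε·ε+αω+βω = 0·0+-6·0+-11·1 ≡ 1  ⇒  (a,b)_2 = -1.
v=41: a=41^3·(≡4), b=41^5·(≡32) mod 41; (4|41)=+1, (32|41)=+1; (−1)^{3·5·20}·(+1)^5·(+1)^3 = +1.
v=11: a=11^2·(≡8), b=11^4·(≡6) mod 11; (8|11)=-1, (6|11)=-1; (−1)^{2·4·5}·(-1)^4·(-1)^2 = +1.
v=17: a=17^1·(≡13), b=17^2·(≡15) mod 17; (13|17)=+1, (15|17)=+1; (−1)^{1·2·8}·(+1)^2·(+1)^1 = +1.
v=23: a=23^2·(≡21), b=23^3·(≡20) mod 23; (21|23)=-1, (20|23)=-1; (−1)^{2·3·11}·(-1)^3·(-1)^2 = -1.
v=∞: 20213 > 0 and -1886 < 0  ⇒  (a,b)_∞ = +1.
v=5: a=5^0·(≡2), b=5^-2·(≡4) mod 5; (2|5)=-1, (4|5)=+1; (−1)^{0·-2·2}·(-1)^-2·(+1)^0 = +1.
|Ram(20213, -1886)| = 2, even; anisotropic at {2, 23}.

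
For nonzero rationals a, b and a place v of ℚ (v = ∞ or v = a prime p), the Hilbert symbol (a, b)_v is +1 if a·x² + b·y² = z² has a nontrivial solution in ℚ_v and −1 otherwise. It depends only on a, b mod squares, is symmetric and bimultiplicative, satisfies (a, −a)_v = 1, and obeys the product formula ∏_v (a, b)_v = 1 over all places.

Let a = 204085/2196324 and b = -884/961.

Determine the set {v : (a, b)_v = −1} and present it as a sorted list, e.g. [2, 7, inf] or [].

Mod squares: a ≡ 85, b ≡ -221. Check v ∈ {∞, 2, 3, 5, 7, 13, 17, 19, 31}.
v=17: a=17^1·(≡6), b=17^1·(≡15) mod 17; (6|17)=-1, (15|17)=+1; (−1)^{1·1·8}·(-1)^1·(+1)^1 = -1.
v=7: a=7^4·(≡2), b=7^0·(≡6) mod 7; (2|7)=+1, (6|7)=-1; (−1)^{4·0·3}·(+1)^0·(-1)^4 = +1.
v=13: a=13^-2·(≡7), b=13^1·(≡3) mod 13; (7|13)=-1, (3|13)=+1; (−1)^{-2·1·6}·(-1)^1·(+1)^-2 = -1.
v=19: a=19^-2·(≡11), b=19^0·(≡6) mod 19; (11|19)=+1, (6|19)=+1; (−1)^{-2·0·9}·(+1)^0·(+1)^-2 = +1.
v=5: a=5^1·(≡3), b=5^0·(≡1) mod 5; (3|5)=-1, (1|5)=+1; (−1)^{1·0·2}·(-1)^0·(+1)^1 = +1.
v=3: a=3^-2·(≡1), b=3^0·(≡1) mod 3; (1|3)=+1, (1|3)=+1; (−1)^{-2·0·1}·(+1)^0·(+1)^-2 = +1.
v=31: a=31^0·(≡21), b=31^-2·(≡15) mod 31; (21|31)=-1, (15|31)=-1; (−1)^{0·-2·15}·(-1)^-2·(-1)^0 = +1.
v=2: v_2(a)=-2, v_2(b)=2; units ≡ 5, 3 (mod 8); ε·ε+αω+βω = 0·1+-2·1+2·1 ≡ 0  ⇒  (a,b)_2 = +1.
v=∞: 85 > 0 and -221 < 0  ⇒  (a,b)_∞ = +1.
(85, -221 / ℚ) ramifies at {13, 17}: a division algebra.

[13, 17]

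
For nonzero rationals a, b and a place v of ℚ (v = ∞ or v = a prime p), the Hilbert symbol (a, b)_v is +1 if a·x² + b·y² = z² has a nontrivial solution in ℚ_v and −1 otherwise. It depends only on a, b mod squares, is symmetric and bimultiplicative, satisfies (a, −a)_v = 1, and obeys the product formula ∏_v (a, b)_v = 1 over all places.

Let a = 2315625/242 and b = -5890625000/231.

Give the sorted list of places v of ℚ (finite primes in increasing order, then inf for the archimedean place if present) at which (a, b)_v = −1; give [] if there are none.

[2, 5, 11, 13, 19, 29]

(a, b) ≡ (7410, -870870) mod (ℚ^×)²; places V = {2, 3, 5, 7, 11, 13, 19, 29, ∞}.
(a,b)_∞: sgn(7410)=+, sgn(-870870)=−, so +1.
(a,b)_7: α=0, u≡1; β=-1, v≡4 (mod 7); (1|7)=+1, (4|7)=+1; sign (−1)^0·+1^-1·+1^0 = +1.
(a,b)_11: α=-2, u≡2; β=-1, v≡7 (mod 11); (2|11)=-1, (7|11)=-1; sign (−1)^0·-1^-1·-1^-2 = -1.
(a,b)_13: α=1, u≡8; β=1, v≡1 (mod 13); (8|13)=-1, (1|13)=+1; sign (−1)^0·-1^1·+1^1 = -1.
(a,b)_29: α=0, u≡12; β=1, v≡10 (mod 29); (12|29)=-1, (10|29)=-1; sign (−1)^0·-1^1·-1^0 = -1.
(a,b)_3: α=1, u≡1; β=-1, v≡2 (mod 3); (1|3)=+1, (2|3)=-1; sign (−1)^1·+1^-1·-1^1 = +1.
(a,b)_5: α=5, u≡3; β=9, v≡4 (mod 5); (3|5)=-1, (4|5)=+1; sign (−1)^0·-1^9·+1^5 = -1.
(a,b)_19: α=1, u≡2; β=0, v≡8 (mod 19); (2|19)=-1, (8|19)=-1; sign (−1)^0·-1^0·-1^1 = -1.
(a,b)_2: α=-1, β=3; u≡1, v≡5 (mod 8); ε(u)ε(v)=0·0, αω(v)=-1·1, βω(u)=3·0; sum ≡ 1  ⇒  -1.
(7410, -870870 / ℚ) ramifies at {2, 5, 11, 13, 19, 29}: a division algebra.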